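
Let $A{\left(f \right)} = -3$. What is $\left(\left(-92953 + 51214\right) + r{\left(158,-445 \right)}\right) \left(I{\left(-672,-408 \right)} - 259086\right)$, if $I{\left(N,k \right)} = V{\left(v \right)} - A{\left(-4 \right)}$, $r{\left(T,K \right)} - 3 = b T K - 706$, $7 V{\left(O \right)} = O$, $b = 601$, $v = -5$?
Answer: $\frac{76712424444672}{7} \approx 1.0959 \cdot 10^{13}$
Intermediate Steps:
$V{\left(O \right)} = \frac{O}{7}$
$r{\left(T,K \right)} = -703 + 601 K T$ ($r{\left(T,K \right)} = 3 + \left(601 T K - 706\right) = 3 + \left(601 K T - 706\right) = 3 + \left(-706 + 601 K T\right) = -703 + 601 K T$)
$I{\left(N,k \right)} = \frac{16}{7}$ ($I{\left(N,k \right)} = \frac{1}{7} \left(-5\right) - -3 = - \frac{5}{7} + 3 = \frac{16}{7}$)
$\left(\left(-92953 + 51214\right) + r{\left(158,-445 \right)}\right) \left(I{\left(-672,-408 \right)} - 259086\right) = \left(\left(-92953 + 51214\right) + \left(-703 + 601 \left(-445\right) 158\right)\right) \left(\frac{16}{7} - 259086\right) = \left(-41739 - 42257013\right) \left(- \frac{1813586}{7}\right) = \left(-42298752\right) \left(- \frac{1813586}{7}\right) = \frac{76712424444672}{7}$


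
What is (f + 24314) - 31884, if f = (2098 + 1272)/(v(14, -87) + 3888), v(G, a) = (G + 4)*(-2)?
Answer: -14578135/1926 ≈ -7569.1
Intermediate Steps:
v(G, a) = -8 - 2*G (v(G, a) = (4 + G)*(-2) = -8 - 2*G)
f = 1685/1926 (f = (2098 + 1272)/((-8 - 2*14) + 3888) = 3370/((-8 - 28) + 3888) = 3370/(-36 + 3888) = 3370/3852 = 3370*(1/3852) = 1685/1926 ≈ 0.87487)
(f + 24314) - 31884 = (1685/1926 + 24314) - 31884 = 46830449/1926 - 31884 = -14578135/1926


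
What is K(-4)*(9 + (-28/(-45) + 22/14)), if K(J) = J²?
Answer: 56416/315 ≈ 179.10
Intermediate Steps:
K(-4)*(9 + (-28/(-45) + 22/14)) = (-4)²*(9 + (-28/(-45) + 22/14)) = 16*(9 + (-28*(-1/45) + 22*(1/14))) = 16*(9 + (28/45 + 11/7)) = 16*(9 + 691/315) = 16*(3526/315) = 56416/315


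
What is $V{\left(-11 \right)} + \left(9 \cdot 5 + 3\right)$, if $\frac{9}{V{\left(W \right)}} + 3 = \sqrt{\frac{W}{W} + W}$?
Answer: $\frac{885}{19} - \frac{9 i \sqrt{10}}{19} \approx 46.579 - 1.4979 i$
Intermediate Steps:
$V{\left(W \right)} = \frac{9}{-3 + \sqrt{1 + W}}$ ($V{\left(W \right)} = \frac{9}{-3 + \sqrt{\frac{W}{W} + W}} = \frac{9}{-3 + \sqrt{1 + W}}$)
$V{\left(-11 \right)} + \left(9 \cdot 5 + 3\right) = \frac{9}{-3 + \sqrt{1 - 11}} + \left(9 \cdot 5 + 3\right) = \frac{9}{-3 + \sqrt{-10}} + \left(45 + 3\right) = \frac{9}{-3 + i \sqrt{10}} + 48 = 48 + \frac{9}{-3 + i \sqrt{10}}$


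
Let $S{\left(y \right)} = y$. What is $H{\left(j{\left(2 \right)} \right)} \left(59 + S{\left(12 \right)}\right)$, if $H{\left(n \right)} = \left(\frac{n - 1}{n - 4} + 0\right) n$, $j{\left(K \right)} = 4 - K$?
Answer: $-71$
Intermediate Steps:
$H{\left(n \right)} = \frac{n \left(-1 + n\right)}{-4 + n}$ ($H{\left(n \right)} = \left(\frac{-1 + n}{-4 + n} + 0\right) n = \frac{-1 + n}{-4 + n} n = \frac{n \left(-1 + n\right)}{-4 + n}$)
$H{\left(j{\left(2 \right)} \right)} \left(59 + S{\left(12 \right)}\right) = \frac{\left(4 - 2\right) \left(-1 + \left(4 - 2\right)\right)}{-4 + \left(4 - 2\right)} \left(59 + 12\right) = \frac{\left(4 - 2\right) \left(-1 + \left(4 - 2\right)\right)}{-4 + \left(4 - 2\right)} 71 = \frac{2 \left(-1 + 2\right)}{-4 + 2} \cdot 71 = 2 \frac{1}{-2} \cdot 1 \cdot 71 = 2 \left(- \frac{1}{2}\right) 1 \cdot 71 = \left(-1\right) 71 = -71$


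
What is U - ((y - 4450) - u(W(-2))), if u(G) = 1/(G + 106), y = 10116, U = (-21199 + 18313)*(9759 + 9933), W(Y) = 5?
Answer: -6308882357/111 ≈ -5.6837e+7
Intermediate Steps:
U = -56831112 (U = -2886*19692 = -56831112)
u(G) = 1/(106 + G)
U - ((y - 4450) - u(W(-2))) = -56831112 - ((10116 - 4450) - 1/(106 + 5)) = -56831112 - (5666 - 1/111) = -56831112 - 1*628925/111 = -56831112 - 628925/111 = -6308882357/111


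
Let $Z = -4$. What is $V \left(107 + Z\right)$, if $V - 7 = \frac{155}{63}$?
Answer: $\frac{61388}{63} \approx 974.41$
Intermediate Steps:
$V = \frac{596}{63}$ ($V = 7 + \frac{155}{63} = \frac{596}{63} \approx 9.4603$)
$V \left(107 + Z\right) = \frac{596 \left(107 - 4\right)}{63} = \frac{596}{63} \cdot 103 = \frac{61388}{63}$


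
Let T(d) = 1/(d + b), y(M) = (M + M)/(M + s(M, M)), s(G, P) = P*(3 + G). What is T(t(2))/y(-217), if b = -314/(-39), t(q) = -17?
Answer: 8307/698 ≈ 11.901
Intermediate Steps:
y(M) = 2*M/(M + M*(3 + M)) (y(M) = (M + M)/(M + M*(3 + M)) = (2*M)/(M + M*(3 + M)) = 2*M/(M + M*(3 + M)))
b = 314/39 (b = -314*(-1/39) = 314/39 ≈ 8.0513)
T(d) = 1/(314/39 + d) (T(d) = 1/(d + 314/39) = 1/(314/39 + d))
T(t(2))/y(-217) = (39/(314 + 39*(-17)))/((2/(4 - 217))) = (39/(314 - 663))/((2/(-213))) = (39/(-349))/((2*(-1/213))) = (39*(-1/349))/(-2/213) = -39/349*(-213/2) = 8307/698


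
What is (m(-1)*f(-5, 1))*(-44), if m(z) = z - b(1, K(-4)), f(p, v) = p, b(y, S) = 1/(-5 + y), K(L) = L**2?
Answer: -165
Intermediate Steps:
m(z) = 1/4 + z (m(z) = z - 1/(-5 + 1) = z - 1/(-4) = z - 1*(-1/4) = z + 1/4 = 1/4 + z)
(m(-1)*f(-5, 1))*(-44) = ((1/4 - 1)*(-5))*(-44) = -3/4*(-5)*(-44) = (15/4)*(-44) = -165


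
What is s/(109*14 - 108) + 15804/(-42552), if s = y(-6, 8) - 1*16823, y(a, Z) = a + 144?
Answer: -5086043/419019 ≈ -12.138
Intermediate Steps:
y(a, Z) = 144 + a
s = -16685 (s = (144 - 6) - 1*16823 = 138 - 16823 = -16685)
s/(109*14 - 108) + 15804/(-42552) = -16685/(109*14 - 108) + 15804/(-42552) = -16685/(1526 - 108) + 15804*(-1/42552) = -16685/1418 - 439/1182 = -5086043/419019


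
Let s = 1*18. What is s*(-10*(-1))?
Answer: 180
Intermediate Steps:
s = 18
s*(-10*(-1)) = 18*(-10*(-1)) = 18*10 = 180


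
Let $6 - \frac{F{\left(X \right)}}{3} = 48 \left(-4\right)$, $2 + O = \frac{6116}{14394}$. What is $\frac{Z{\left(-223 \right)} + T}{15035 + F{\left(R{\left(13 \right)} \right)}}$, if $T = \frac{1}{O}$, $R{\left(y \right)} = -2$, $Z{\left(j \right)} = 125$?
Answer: $\frac{1409803}{177170344} \approx 0.0079573$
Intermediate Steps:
$O = - \frac{11336}{7197}$ ($O = -2 + \frac{6116}{14394} = -2 + 6116 \cdot \frac{1}{14394} = -2 + \frac{3058}{7197} = - \frac{11336}{7197} \approx -1.5751$)
$T = - \frac{7197}{11336}$ ($T = \frac{1}{- \frac{11336}{7197}} = - \frac{7197}{11336} \approx -0.63488$)
$F{\left(X \right)} = 594$ ($F{\left(X \right)} = 18 - 3 \cdot 48 \left(-4\right) = 18 - -576 = 18 + 576 = 594$)
$\frac{Z{\left(-223 \right)} + T}{15035 + F{\left(R{\left(13 \right)} \right)}} = \frac{125 - \frac{7197}{11336}}{15035 + 594} = \frac{1409803}{11336 \cdot 15629} = \frac{1409803}{11336} \cdot \frac{1}{15629} = \frac{1409803}{177170344}$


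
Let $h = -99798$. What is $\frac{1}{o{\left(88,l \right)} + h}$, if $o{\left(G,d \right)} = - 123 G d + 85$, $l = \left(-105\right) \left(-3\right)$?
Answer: $- \frac{1}{3509273} \approx -2.8496 \cdot 10^{-7}$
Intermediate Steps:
$l = 315$
$o{\left(G,d \right)} = 85 - 123 G d$ ($o{\left(G,d \right)} = - 123 G d + 85 = 85 - 123 G d$)
$\frac{1}{o{\left(88,l \right)} + h} = \frac{1}{\left(85 - 10824 \cdot 315\right) - 99798} = \frac{1}{\left(85 - 3409560\right) - 99798} = \frac{1}{-3409475 - 99798} = \frac{1}{-3509273} = - \frac{1}{3509273}$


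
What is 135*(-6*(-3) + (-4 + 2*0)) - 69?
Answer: 1821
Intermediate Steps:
135*(-6*(-3) + (-4 + 2*0)) - 69 = 135*(18 + (-4 + 0)) - 69 = 135*(18 - 4) - 69 = 135*14 - 69 = 1890 - 69 = 1821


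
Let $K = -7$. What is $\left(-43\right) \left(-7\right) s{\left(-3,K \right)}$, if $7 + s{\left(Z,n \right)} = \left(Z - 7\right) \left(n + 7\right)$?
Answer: $-2107$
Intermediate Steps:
$s{\left(Z,n \right)} = -7 + \left(-7 + Z\right) \left(7 + n\right)$ ($s{\left(Z,n \right)} = -7 + \left(Z - 7\right) \left(n + 7\right) = -7 + \left(-7 + Z\right) \left(7 + n\right)$)
$\left(-43\right) \left(-7\right) s{\left(-3,K \right)} = \left(-43\right) \left(-7\right) \left(-56 - -49 + 7 \left(-3\right) - -21\right) = 301 \left(-56 + 49 - 21 + 21\right) = 301 \left(-7\right) = -2107$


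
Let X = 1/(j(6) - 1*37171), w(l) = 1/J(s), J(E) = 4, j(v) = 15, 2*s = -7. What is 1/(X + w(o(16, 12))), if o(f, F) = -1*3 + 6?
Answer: 9289/2322 ≈ 4.0004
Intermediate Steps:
s = -7/2 (s = (½)*(-7) = -7/2 ≈ -3.5000)
o(f, F) = 3 (o(f, F) = -3 + 6 = 3)
w(l) = ¼ (w(l) = 1/4 = ¼)
X = -1/37156 (X = 1/(15 - 1*37171) = 1/(15 - 37171) = 1/(-37156) = -1/37156 ≈ -2.6914e-5)
1/(X + w(o(16, 12))) = 1/(-1/37156 + ¼) = 1/(2322/9289) = 9289/2322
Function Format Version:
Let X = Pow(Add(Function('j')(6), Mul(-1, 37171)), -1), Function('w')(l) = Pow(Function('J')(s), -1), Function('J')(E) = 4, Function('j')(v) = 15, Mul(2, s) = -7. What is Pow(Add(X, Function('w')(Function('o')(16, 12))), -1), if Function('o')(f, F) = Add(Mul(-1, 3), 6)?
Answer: Rational(9289, 2322) ≈ 4.0004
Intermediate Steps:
s = Rational(-7, 2) (s = Mul(Rational(1, 2), -7) = Rational(-7, 2) ≈ -3.5000)
Function('o')(f, F) = 3 (Function('o')(f, F) = Add(-3, 6) = 3)
Function('w')(l) = Rational(1, 4) (Function('w')(l) = Pow(4, -1) = Rational(1, 4))
X = Rational(-1, 37156) (X = Pow(Add(15, Mul(-1, 37171)), -1) = Pow(Add(15, -37171), -1) = Pow(-37156, -1) = Rational(-1, 37156) ≈ -2.6914e-5)
Pow(Add(X, Function('w')(Function('o')(16, 12))), -1) = Pow(Add(Rational(-1, 37156), Rational(1, 4)), -1) = Pow(Rational(2322, 9289), -1) = Rational(9289, 2322)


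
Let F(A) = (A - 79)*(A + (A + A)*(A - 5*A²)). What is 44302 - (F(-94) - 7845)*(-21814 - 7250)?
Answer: -41850972952874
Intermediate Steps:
F(A) = (-79 + A)*(A + 2*A*(A - 5*A²)) (F(A) = (-79 + A)*(A + (2*A)*(A - 5*A²)) = (-79 + A)*(A + 2*A*(A - 5*A²)))
44302 - (F(-94) - 7845)*(-21814 - 7250) = 44302 - (-94*(-79 - 157*(-94) - 10*(-94)³ + 792*(-94)²) - 7845)*(-21814 - 7250) = 44302 - (-94*(-79 + 14758 - 10*(-830584) + 792*8836) - 7845)*(-29064) = 44302 - (-94*(-79 + 14758 + 8305840 + 6998112) - 7845)*(-29064) = 44302 - (-94*15318631 - 7845)*(-29064) = 44302 - (-1439951314 - 7845)*(-29064) = 44302 - (-1439959159)*(-29064) = 44302 - 1*41850972997176 = 44302 - 41850972997176 = -41850972952874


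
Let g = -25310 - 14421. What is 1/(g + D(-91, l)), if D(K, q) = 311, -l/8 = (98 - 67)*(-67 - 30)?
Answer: -1/39420 ≈ -2.5368e-5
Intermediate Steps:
l = 24056 (l = -8*(98 - 67)*(-67 - 30) = -248*(-97) = -8*(-3007) = 24056)
g = -39731
1/(g + D(-91, l)) = 1/(-39731 + 311) = 1/(-39420) = -1/39420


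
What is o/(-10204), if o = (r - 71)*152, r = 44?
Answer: 1026/2551 ≈ 0.40219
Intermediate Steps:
o = -4104 (o = (44 - 71)*152 = -27*152 = -4104)
o/(-10204) = -4104/(-10204) = -4104*(-1/10204) = 1026/2551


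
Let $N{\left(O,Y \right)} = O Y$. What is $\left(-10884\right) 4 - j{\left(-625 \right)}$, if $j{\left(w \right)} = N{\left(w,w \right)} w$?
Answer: $244097089$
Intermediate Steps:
$j{\left(w \right)} = w^{3}$ ($j{\left(w \right)} = w w w = w^{2} w = w^{3}$)
$\left(-10884\right) 4 - j{\left(-625 \right)} = \left(-10884\right) 4 - \left(-625\right)^{3} = -43536 - -244140625 = -43536 + 244140625 = 244097089$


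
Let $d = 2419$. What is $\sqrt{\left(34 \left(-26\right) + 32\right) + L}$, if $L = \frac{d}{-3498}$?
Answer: $\frac{i \sqrt{10433537070}}{3498} \approx 29.201 i$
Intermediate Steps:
$L = - \frac{2419}{3498}$ ($L = \frac{2419}{-3498} = 2419 \left(- \frac{1}{3498}\right) = - \frac{2419}{3498} \approx -0.69154$)
$\sqrt{\left(34 \left(-26\right) + 32\right) + L} = \sqrt{\left(34 \left(-26\right) + 32\right) - \frac{2419}{3498}} = \sqrt{\left(-884 + 32\right) - \frac{2419}{3498}} = \sqrt{-852 - \frac{2419}{3498}} = \sqrt{- \frac{2982715}{3498}} = \frac{i \sqrt{10433537070}}{3498}$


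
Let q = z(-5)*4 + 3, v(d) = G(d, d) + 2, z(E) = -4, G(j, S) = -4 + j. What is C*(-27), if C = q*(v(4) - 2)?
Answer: 0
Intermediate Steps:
v(d) = -2 + d (v(d) = (-4 + d) + 2 = -2 + d)
q = -13 (q = -4*4 + 3 = -16 + 3 = -13)
C = 0 (C = -13*((-2 + 4) - 2) = -13*(2 - 2) = -13*0 = 0)
C*(-27) = 0*(-27) = 0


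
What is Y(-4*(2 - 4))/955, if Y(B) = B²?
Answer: 64/955 ≈ 0.067016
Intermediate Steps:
Y(-4*(2 - 4))/955 = (-4*(2 - 4))²/955 = (-4*(-2))²*(1/955) = 8²*(1/955) = 64*(1/955) = 64/955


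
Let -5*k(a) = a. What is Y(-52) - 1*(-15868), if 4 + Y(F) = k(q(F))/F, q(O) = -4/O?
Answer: 53620321/3380 ≈ 15864.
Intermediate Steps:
k(a) = -a/5
Y(F) = -4 + 4/(5*F²) (Y(F) = -4 + (-(-4)/(5*F))/F = -4 + (4/(5*F))/F = -4 + 4/(5*F²))
Y(-52) - 1*(-15868) = (-4 + (⅘)/(-52)²) - 1*(-15868) = (-4 + (⅘)*(1/2704)) + 15868 = (-4 + 1/3380) + 15868 = -13519/3380 + 15868 = 53620321/3380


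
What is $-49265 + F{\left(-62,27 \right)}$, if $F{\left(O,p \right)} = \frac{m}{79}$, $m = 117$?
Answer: $- \frac{3891818}{79} \approx -49264.0$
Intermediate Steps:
$F{\left(O,p \right)} = \frac{117}{79}$
$-49265 + F{\left(-62,27 \right)} = -49265 + \frac{117}{79} = - \frac{3891818}{79}$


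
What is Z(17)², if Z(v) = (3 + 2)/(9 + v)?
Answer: 25/676 ≈ 0.036982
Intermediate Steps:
Z(v) = 5/(9 + v)
Z(17)² = (5/(9 + 17))² = (5/26)² = 25/676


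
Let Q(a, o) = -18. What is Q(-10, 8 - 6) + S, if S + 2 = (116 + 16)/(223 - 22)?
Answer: -1296/67 ≈ -19.343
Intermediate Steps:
S = -90/67 (S = -2 + (116 + 16)/(223 - 22) = -2 + 132/201 = -2 + 132*(1/201) = -2 + 44/67 = -90/67 ≈ -1.3433)
Q(-10, 8 - 6) + S = -18 - 90/67 = -1296/67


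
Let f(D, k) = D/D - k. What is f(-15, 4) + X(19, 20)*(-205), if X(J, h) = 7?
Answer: -1438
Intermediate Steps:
f(D, k) = 1 - k
f(-15, 4) + X(19, 20)*(-205) = (1 - 1*4) + 7*(-205) = (1 - 4) - 1435 = -3 - 1435 = -1438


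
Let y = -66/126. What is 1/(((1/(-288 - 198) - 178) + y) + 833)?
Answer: 3402/2226521 ≈ 0.0015279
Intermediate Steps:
y = -11/21 (y = -66*1/126 = -11/21 ≈ -0.52381)
1/(((1/(-288 - 198) - 178) + y) + 833) = 1/(((1/(-288 - 198) - 178) - 11/21) + 833) = 1/(((1/(-486) - 178) - 11/21) + 833) = 1/(((-1/486 - 178) - 11/21) + 833) = 1/((-86509/486 - 11/21) + 833) = 1/(-607345/3402 + 833) = 1/(2226521/3402) = 3402/2226521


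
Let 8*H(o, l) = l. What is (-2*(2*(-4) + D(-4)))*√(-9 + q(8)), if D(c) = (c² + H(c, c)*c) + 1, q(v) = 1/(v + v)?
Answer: -11*I*√143/2 ≈ -65.77*I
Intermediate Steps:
H(o, l) = l/8
q(v) = 1/(2*v)
D(c) = 1 + 9*c²/8 (D(c) = (c² + (c/8)*c) + 1 = (c² + c²/8) + 1 = 9*c²/8 + 1 = 1 + 9*c²/8)
(-2*(2*(-4) + D(-4)))*√(-9 + q(8)) = (-2*(2*(-4) + (1 + (9/8)*(-4)²)))*√(-9 + (½)/8) = (-2*(-8 + (1 + (9/8)*16)))*√(-9 + (½)*(⅛)) = (-2*(-8 + (1 + 18)))*√(-9 + 1/16) = (-2*(-8 + 19))*√(-143/16) = (-2*11)*(I*√143/4) = -11*I*√143/2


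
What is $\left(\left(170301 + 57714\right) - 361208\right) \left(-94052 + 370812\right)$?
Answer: $-36862494680$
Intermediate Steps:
$\left(\left(170301 + 57714\right) - 361208\right) \left(-94052 + 370812\right) = \left(228015 - 361208\right) 276760 = \left(-133193\right) 276760 = -36862494680$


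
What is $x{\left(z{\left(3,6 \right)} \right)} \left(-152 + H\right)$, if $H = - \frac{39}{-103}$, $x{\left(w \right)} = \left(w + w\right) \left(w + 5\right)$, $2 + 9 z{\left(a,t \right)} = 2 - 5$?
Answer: $\frac{6246800}{8343} \approx 748.75$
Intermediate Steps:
$z{\left(a,t \right)} = - \frac{5}{9}$ ($z{\left(a,t \right)} = - \frac{2}{9} + \frac{2 - 5}{9} = - \frac{2}{9} + \frac{1}{9} \left(-3\right) = - \frac{2}{9} - \frac{1}{3} = - \frac{5}{9}$)
$x{\left(w \right)} = 2 w \left(5 + w\right)$
$H = \frac{39}{103}$ ($H = \left(-39\right) \left(- \frac{1}{103}\right) = \frac{39}{103} \approx 0.37864$)
$x{\left(z{\left(3,6 \right)} \right)} \left(-152 + H\right) = 2 \left(- \frac{5}{9}\right) \left(5 - \frac{5}{9}\right) \left(-152 + \frac{39}{103}\right) = 2 \left(- \frac{5}{9}\right) \frac{40}{9} \left(- \frac{15617}{103}\right) = \left(- \frac{400}{81}\right) \left(- \frac{15617}{103}\right) = \frac{6246800}{8343}$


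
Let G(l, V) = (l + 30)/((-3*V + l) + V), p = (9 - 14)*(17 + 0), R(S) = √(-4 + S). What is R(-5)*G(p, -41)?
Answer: 55*I ≈ 55.0*I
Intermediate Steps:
p = -85 (p = -5*17 = -85)
G(l, V) = (30 + l)/(l - 2*V) (G(l, V) = (30 + l)/((l - 3*V) + V) = (30 + l)/(l - 2*V))
R(-5)*G(p, -41) = √(-4 - 5)*((30 - 85)/(-85 - 2*(-41))) = √(-9)*(-55/(-85 + 82)) = (3*I)*(-55/(-3)) = (3*I)*(-⅓*(-55)) = (3*I)*(55/3) = 55*I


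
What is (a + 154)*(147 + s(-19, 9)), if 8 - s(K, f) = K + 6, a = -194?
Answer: -6720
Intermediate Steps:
s(K, f) = 2 - K (s(K, f) = 8 - (K + 6) = 8 - (6 + K) = 8 + (-6 - K) = 2 - K)
(a + 154)*(147 + s(-19, 9)) = (-194 + 154)*(147 + (2 - 1*(-19))) = -40*(147 + (2 + 19)) = -40*(147 + 21) = -40*168 = -6720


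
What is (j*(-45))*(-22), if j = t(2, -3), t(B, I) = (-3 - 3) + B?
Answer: -3960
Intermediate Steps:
t(B, I) = -6 + B
j = -4 (j = -6 + 2 = -4)
(j*(-45))*(-22) = -4*(-45)*(-22) = 180*(-22) = -3960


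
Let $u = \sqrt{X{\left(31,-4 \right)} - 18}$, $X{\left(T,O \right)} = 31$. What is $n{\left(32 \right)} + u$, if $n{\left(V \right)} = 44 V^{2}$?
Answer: $45056 + \sqrt{13} \approx 45060.0$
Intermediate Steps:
$u = \sqrt{13}$ ($u = \sqrt{31 - 18} = \sqrt{13} \approx 3.6056$)
$n{\left(32 \right)} + u = 44 \cdot 32^{2} + \sqrt{13} = 44 \cdot 1024 + \sqrt{13} = 45056 + \sqrt{13}$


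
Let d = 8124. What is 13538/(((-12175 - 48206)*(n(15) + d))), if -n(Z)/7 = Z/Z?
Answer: -13538/490112577 ≈ -2.7622e-5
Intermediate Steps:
n(Z) = -7 (n(Z) = -7*Z/Z = -7*1 = -7)
13538/(((-12175 - 48206)*(n(15) + d))) = 13538/(((-12175 - 48206)*(-7 + 8124))) = 13538/((-60381*8117)) = 13538/(-490112577) = 13538*(-1/490112577) = -13538/490112577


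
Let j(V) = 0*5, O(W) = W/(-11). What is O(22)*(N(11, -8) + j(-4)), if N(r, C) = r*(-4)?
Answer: 88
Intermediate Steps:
O(W) = -W/11 (O(W) = W*(-1/11) = -W/11)
N(r, C) = -4*r
j(V) = 0
O(22)*(N(11, -8) + j(-4)) = (-1/11*22)*(-4*11 + 0) = -2*(-44 + 0) = -2*(-44) = 88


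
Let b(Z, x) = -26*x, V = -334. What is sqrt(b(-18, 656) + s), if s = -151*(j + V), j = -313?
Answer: sqrt(80641) ≈ 283.97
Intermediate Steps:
s = 97697 (s = -151*(-313 - 334) = -151*(-647) = -1*(-97697) = 97697)
sqrt(b(-18, 656) + s) = sqrt(-26*656 + 97697) = sqrt(-17056 + 97697) = sqrt(80641)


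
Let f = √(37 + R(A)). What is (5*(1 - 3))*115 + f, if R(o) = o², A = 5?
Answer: -1150 + √62 ≈ -1142.1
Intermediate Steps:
f = √62 (f = √(37 + 5²) = √(37 + 25) = √62 ≈ 7.8740)
(5*(1 - 3))*115 + f = (5*(1 - 3))*115 + √62 = (5*(-2))*115 + √62 = -10*115 + √62 = -1150 + √62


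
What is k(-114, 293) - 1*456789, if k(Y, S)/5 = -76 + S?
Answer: -455704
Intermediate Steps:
k(Y, S) = -380 + 5*S (k(Y, S) = 5*(-76 + S) = -380 + 5*S)
k(-114, 293) - 1*456789 = (-380 + 5*293) - 1*456789 = (-380 + 1465) - 456789 = 1085 - 456789 = -455704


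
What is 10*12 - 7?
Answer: 113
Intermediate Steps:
10*12 - 7 = 120 - 7 = 113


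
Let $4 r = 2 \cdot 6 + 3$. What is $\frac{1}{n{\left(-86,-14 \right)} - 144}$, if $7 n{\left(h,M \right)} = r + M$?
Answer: $- \frac{28}{4073} \approx -0.0068745$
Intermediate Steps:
$r = \frac{15}{4}$ ($r = \frac{2 \cdot 6 + 3}{4} = \frac{12 + 3}{4} = \frac{1}{4} \cdot 15 = \frac{15}{4} \approx 3.75$)
$n{\left(h,M \right)} = \frac{15}{28} + \frac{M}{7}$ ($n{\left(h,M \right)} = \frac{\frac{15}{4} + M}{7} = \frac{15}{28} + \frac{M}{7}$)
$\frac{1}{n{\left(-86,-14 \right)} - 144} = \frac{1}{\left(\frac{15}{28} + \frac{1}{7} \left(-14\right)\right) - 144} = \frac{1}{\left(\frac{15}{28} - 2\right) - 144} = \frac{1}{- \frac{41}{28} - 144} = \frac{1}{- \frac{4073}{28}} = - \frac{28}{4073}$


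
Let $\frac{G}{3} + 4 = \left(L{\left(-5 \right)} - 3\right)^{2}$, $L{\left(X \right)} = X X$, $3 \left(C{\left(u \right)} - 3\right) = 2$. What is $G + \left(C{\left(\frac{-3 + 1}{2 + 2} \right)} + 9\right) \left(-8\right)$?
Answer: $\frac{4016}{3} \approx 1338.7$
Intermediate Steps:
$C{\left(u \right)} = \frac{11}{3}$ ($C{\left(u \right)} = 3 + \frac{1}{3} \cdot 2 = 3 + \frac{2}{3} = \frac{11}{3}$)
$L{\left(X \right)} = X^{2}$
$G = 1440$ ($G = -12 + 3 \left(\left(-5\right)^{2} - 3\right)^{2} = -12 + 3 \left(25 - 3\right)^{2} = -12 + 3 \cdot 22^{2} = -12 + 3 \cdot 484 = -12 + 1452 = 1440$)
$G + \left(C{\left(\frac{-3 + 1}{2 + 2} \right)} + 9\right) \left(-8\right) = 1440 + \left(\frac{11}{3} + 9\right) \left(-8\right) = 1440 + \frac{38}{3} \left(-8\right) = 1440 - \frac{304}{3} = \frac{4016}{3}$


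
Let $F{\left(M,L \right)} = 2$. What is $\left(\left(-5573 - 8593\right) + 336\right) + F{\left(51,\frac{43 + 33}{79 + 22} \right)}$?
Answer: $-13828$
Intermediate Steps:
$\left(\left(-5573 - 8593\right) + 336\right) + F{\left(51,\frac{43 + 33}{79 + 22} \right)} = \left(\left(-5573 - 8593\right) + 336\right) + 2 = \left(-14166 + 336\right) + 2 = -13830 + 2 = -13828$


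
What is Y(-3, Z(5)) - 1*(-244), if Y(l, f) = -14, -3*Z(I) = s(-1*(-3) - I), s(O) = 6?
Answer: 230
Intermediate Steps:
Z(I) = -2 (Z(I) = -⅓*6 = -2)
Y(-3, Z(5)) - 1*(-244) = -14 - 1*(-244) = -14 + 244 = 230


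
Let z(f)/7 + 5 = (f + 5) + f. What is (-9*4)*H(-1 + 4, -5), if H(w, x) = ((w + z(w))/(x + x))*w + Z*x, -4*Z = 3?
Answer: 351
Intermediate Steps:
z(f) = 14*f (z(f) = -35 + 7*((f + 5) + f) = -35 + 7*((5 + f) + f) = -35 + 7*(5 + 2*f) = -35 + (35 + 14*f) = 14*f)
Z = -¾ (Z = -¼*3 = -¾ ≈ -0.75000)
H(w, x) = -3*x/4 + 15*w²/(2*x) (H(w, x) = ((w + 14*w)/(x + x))*w - 3*x/4 = ((15*w)/((2*x)))*w - 3*x/4 = ((15*w)*(1/(2*x)))*w - 3*x/4 = (15*w/(2*x))*w - 3*x/4 = 15*w²/(2*x) - 3*x/4 = -3*x/4 + 15*w²/(2*x))
(-9*4)*H(-1 + 4, -5) = (-9*4)*((¾)*(-1*(-5)² + 10*(-1 + 4)²)/(-5)) = -27*(-1)*(-1*25 + 10*3²)/5 = -27*(-1)*(-25 + 10*9)/5 = -27*(-1)*(-25 + 90)/5 = -27*(-1)*65/5 = -36*(-39/4) = 351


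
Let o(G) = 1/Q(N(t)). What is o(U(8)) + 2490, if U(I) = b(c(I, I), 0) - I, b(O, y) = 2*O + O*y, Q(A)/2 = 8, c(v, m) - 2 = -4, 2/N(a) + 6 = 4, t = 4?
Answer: 39841/16 ≈ 2490.1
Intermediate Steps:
N(a) = -1 (N(a) = 2/(-6 + 4) = 2/(-2) = 2*(-1/2) = -1)
c(v, m) = -2 (c(v, m) = 2 - 4 = -2)
Q(A) = 16 (Q(A) = 2*8 = 16)
U(I) = -4 - I (U(I) = -2*(2 + 0) - I = -2*2 - I = -4 - I)
o(G) = 1/16
o(U(8)) + 2490 = 1/16 + 2490 = 39841/16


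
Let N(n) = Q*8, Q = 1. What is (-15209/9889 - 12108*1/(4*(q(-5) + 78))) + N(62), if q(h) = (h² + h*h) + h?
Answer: -7357978/405449 ≈ -18.148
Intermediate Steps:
q(h) = h + 2*h² (q(h) = (h² + h²) + h = 2*h² + h = h + 2*h²)
N(n) = 8 (N(n) = 1*8 = 8)
(-15209/9889 - 12108*1/(4*(q(-5) + 78))) + N(62) = (-15209/9889 - 12108*1/(4*(-5*(1 + 2*(-5)) + 78))) + 8 = (-15209*1/9889 - 12108*1/(4*(-5*(1 - 10) + 78))) + 8 = (-15209/9889 - 12108*1/(4*(-5*(-9) + 78))) + 8 = (-15209/9889 - 12108*1/(4*(45 + 78))) + 8 = (-15209/9889 - 12108/(123*4)) + 8 = (-15209/9889 - 12108/492) + 8 = (-15209/9889 - 12108*1/492) + 8 = (-15209/9889 - 1009/41) + 8 = -10601570/405449 + 8 = -7357978/405449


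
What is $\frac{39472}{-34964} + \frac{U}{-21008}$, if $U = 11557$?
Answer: $- \frac{23717437}{14125456} \approx -1.6791$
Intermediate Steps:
$\frac{39472}{-34964} + \frac{U}{-21008} = \frac{39472}{-34964} + \frac{11557}{-21008} = 39472 \left(- \frac{1}{34964}\right) + 11557 \left(- \frac{1}{21008}\right) = - \frac{9868}{8741} - \frac{889}{1616} = - \frac{23717437}{14125456}$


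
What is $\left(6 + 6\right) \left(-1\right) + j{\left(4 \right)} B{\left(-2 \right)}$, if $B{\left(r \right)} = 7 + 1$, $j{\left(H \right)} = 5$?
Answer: $28$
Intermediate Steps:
$B{\left(r \right)} = 8$
$\left(6 + 6\right) \left(-1\right) + j{\left(4 \right)} B{\left(-2 \right)} = \left(6 + 6\right) \left(-1\right) + 5 \cdot 8 = 12 \left(-1\right) + 40 = -12 + 40 = 28$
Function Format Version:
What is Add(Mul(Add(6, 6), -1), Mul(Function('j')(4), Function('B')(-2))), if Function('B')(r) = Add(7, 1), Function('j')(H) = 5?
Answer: 28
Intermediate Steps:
Function('B')(r) = 8
Add(Mul(Add(6, 6), -1), Mul(Function('j')(4), Function('B')(-2))) = Add(Mul(Add(6, 6), -1), Mul(5, 8)) = Add(Mul(12, -1), 40) = Add(-12, 40) = 28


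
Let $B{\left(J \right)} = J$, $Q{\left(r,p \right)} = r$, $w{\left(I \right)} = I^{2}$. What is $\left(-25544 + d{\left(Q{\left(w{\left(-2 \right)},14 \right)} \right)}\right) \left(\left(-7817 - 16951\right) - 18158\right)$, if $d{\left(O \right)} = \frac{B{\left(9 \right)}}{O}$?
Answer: $\frac{2192810321}{2} \approx 1.0964 \cdot 10^{9}$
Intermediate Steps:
$d{\left(O \right)} = \frac{9}{O}$
$\left(-25544 + d{\left(Q{\left(w{\left(-2 \right)},14 \right)} \right)}\right) \left(\left(-7817 - 16951\right) - 18158\right) = \left(-25544 + \frac{9}{\left(-2\right)^{2}}\right) \left(\left(-7817 - 16951\right) - 18158\right) = \left(-25544 + \frac{9}{4}\right) \left(\left(-7817 - 16951\right) - 18158\right) = \left(-25544 + 9 \cdot \frac{1}{4}\right) \left(-24768 - 18158\right) = \left(-25544 + \frac{9}{4}\right) \left(-42926\right) = \left(- \frac{102167}{4}\right) \left(-42926\right) = \frac{2192810321}{2}$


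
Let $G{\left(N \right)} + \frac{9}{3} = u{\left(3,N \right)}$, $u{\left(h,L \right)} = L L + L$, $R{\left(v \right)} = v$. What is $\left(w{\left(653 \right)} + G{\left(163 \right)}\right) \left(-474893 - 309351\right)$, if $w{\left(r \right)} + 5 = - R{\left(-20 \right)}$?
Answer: $-20973821536$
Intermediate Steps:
$u{\left(h,L \right)} = L + L^{2}$ ($u{\left(h,L \right)} = L^{2} + L = L + L^{2}$)
$w{\left(r \right)} = 15$ ($w{\left(r \right)} = -5 - -20 = -5 + 20 = 15$)
$G{\left(N \right)} = -3 + N \left(1 + N\right)$
$\left(w{\left(653 \right)} + G{\left(163 \right)}\right) \left(-474893 - 309351\right) = \left(15 - \left(3 - 163 \left(1 + 163\right)\right)\right) \left(-474893 - 309351\right) = \left(15 + \left(-3 + 163 \cdot 164\right)\right) \left(-784244\right) = \left(15 + \left(-3 + 26732\right)\right) \left(-784244\right) = \left(15 + 26729\right) \left(-784244\right) = 26744 \left(-784244\right) = -20973821536$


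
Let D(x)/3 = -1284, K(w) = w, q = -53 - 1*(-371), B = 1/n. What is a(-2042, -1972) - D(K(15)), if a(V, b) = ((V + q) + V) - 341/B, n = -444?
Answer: 151490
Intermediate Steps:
B = -1/444 (B = 1/(-444) = -1/444 ≈ -0.0022523)
q = 318 (q = -53 + 371 = 318)
D(x) = -3852 (D(x) = 3*(-1284) = -3852)
a(V, b) = 151722 + 2*V (a(V, b) = ((V + 318) + V) - 341/(-1/444) = ((318 + V) + V) - 341*(-444) = (318 + 2*V) + 151404 = 151722 + 2*V)
a(-2042, -1972) - D(K(15)) = (151722 + 2*(-2042)) - 1*(-3852) = (151722 - 4084) + 3852 = 147638 + 3852 = 151490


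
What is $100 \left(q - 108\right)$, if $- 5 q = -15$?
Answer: $-10500$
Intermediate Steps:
$q = 3$ ($q = \left(- \frac{1}{5}\right) \left(-15\right) = 3$)
$100 \left(q - 108\right) = 100 \left(3 - 108\right) = 100 \left(-105\right) = -10500$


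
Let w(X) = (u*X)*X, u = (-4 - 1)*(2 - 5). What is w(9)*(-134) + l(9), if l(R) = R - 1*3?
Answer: -162804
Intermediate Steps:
u = 15 (u = -5*(-3) = 15)
l(R) = -3 + R (l(R) = R - 3 = -3 + R)
w(X) = 15*X**2 (w(X) = (15*X)*X = 15*X**2)
w(9)*(-134) + l(9) = (15*9**2)*(-134) + (-3 + 9) = (15*81)*(-134) + 6 = 1215*(-134) + 6 = -162810 + 6 = -162804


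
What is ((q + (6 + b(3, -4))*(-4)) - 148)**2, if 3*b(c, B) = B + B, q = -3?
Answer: 243049/9 ≈ 27005.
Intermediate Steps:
b(c, B) = 2*B/3 (b(c, B) = (B + B)/3 = (2*B)/3 = 2*B/3)
((q + (6 + b(3, -4))*(-4)) - 148)**2 = ((-3 + (6 + (2/3)*(-4))*(-4)) - 148)**2 = ((-3 + (6 - 8/3)*(-4)) - 148)**2 = ((-3 + (10/3)*(-4)) - 148)**2 = ((-3 - 40/3) - 148)**2 = (-49/3 - 148)**2 = (-493/3)**2 = 243049/9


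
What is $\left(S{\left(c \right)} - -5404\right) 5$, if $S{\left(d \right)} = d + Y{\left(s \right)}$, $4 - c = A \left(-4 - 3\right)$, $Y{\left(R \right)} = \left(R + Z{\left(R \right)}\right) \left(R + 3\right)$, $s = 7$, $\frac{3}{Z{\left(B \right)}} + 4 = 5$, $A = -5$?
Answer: $27365$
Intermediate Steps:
$Z{\left(B \right)} = 3$ ($Z{\left(B \right)} = \frac{3}{-4 + 5} = \frac{3}{1} = 3 \cdot 1 = 3$)
$Y{\left(R \right)} = \left(3 + R\right)^{2}$ ($Y{\left(R \right)} = \left(R + 3\right) \left(R + 3\right) = \left(3 + R\right) \left(3 + R\right) = \left(3 + R\right)^{2}$)
$c = -31$ ($c = 4 - - 5 \left(-4 - 3\right) = 4 - \left(-5\right) \left(-7\right) = 4 - 35 = -31$)
$S{\left(d \right)} = 100 + d$ ($S{\left(d \right)} = d + \left(9 + 7^{2} + 6 \cdot 7\right) = d + \left(9 + 49 + 42\right) = d + 100 = 100 + d$)
$\left(S{\left(c \right)} - -5404\right) 5 = \left(\left(100 - 31\right) - -5404\right) 5 = \left(69 + 5404\right) 5 = 5473 \cdot 5 = 27365$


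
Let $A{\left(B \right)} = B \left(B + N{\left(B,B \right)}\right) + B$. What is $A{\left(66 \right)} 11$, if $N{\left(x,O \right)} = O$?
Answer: $96558$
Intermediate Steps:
$A{\left(B \right)} = B + 2 B^{2}$ ($A{\left(B \right)} = B \left(B + B\right) + B = B 2 B + B = 2 B^{2} + B = B + 2 B^{2}$)
$A{\left(66 \right)} 11 = 66 \left(1 + 2 \cdot 66\right) 11 = 66 \left(1 + 132\right) 11 = 66 \cdot 133 \cdot 11 = 8778 \cdot 11 = 96558$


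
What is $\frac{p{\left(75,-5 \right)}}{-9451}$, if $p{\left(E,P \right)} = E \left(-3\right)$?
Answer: $\frac{225}{9451} \approx 0.023807$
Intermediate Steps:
$p{\left(E,P \right)} = - 3 E$
$\frac{p{\left(75,-5 \right)}}{-9451} = \frac{\left(-3\right) 75}{-9451} = \left(-225\right) \left(- \frac{1}{9451}\right) = \frac{225}{9451}$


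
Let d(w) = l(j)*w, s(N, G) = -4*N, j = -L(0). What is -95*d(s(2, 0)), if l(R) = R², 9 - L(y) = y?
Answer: 61560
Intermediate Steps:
L(y) = 9 - y
j = -9 (j = -(9 - 1*0) = -(9 + 0) = -1*9 = -9)
d(w) = 81*w (d(w) = (-9)²*w = 81*w)
-95*d(s(2, 0)) = -7695*(-4*2) = -7695*(-8) = -95*(-648) = 61560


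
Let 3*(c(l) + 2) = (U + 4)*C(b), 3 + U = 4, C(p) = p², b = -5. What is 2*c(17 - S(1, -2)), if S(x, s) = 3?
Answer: 238/3 ≈ 79.333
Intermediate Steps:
U = 1 (U = -3 + 4 = 1)
c(l) = 119/3 (c(l) = -2 + ((1 + 4)*(-5)²)/3 = -2 + (5*25)/3 = -2 + (⅓)*125 = -2 + 125/3 = 119/3)
2*c(17 - S(1, -2)) = 2*(119/3) = 238/3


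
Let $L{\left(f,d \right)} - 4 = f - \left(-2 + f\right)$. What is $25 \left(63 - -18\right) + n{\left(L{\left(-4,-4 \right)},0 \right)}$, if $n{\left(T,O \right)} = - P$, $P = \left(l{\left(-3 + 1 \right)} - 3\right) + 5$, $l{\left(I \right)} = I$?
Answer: $2025$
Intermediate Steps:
$P = 0$ ($P = \left(\left(-3 + 1\right) - 3\right) + 5 = \left(-2 - 3\right) + 5 = -5 + 5 = 0$)
$L{\left(f,d \right)} = 6$ ($L{\left(f,d \right)} = 4 + \left(f - \left(-2 + f\right)\right) = 4 + 2 = 6$)
$n{\left(T,O \right)} = 0$ ($n{\left(T,O \right)} = \left(-1\right) 0 = 0$)
$25 \left(63 - -18\right) + n{\left(L{\left(-4,-4 \right)},0 \right)} = 25 \left(63 - -18\right) + 0 = 25 \left(63 + 18\right) + 0 = 25 \cdot 81 + 0 = 2025 + 0 = 2025$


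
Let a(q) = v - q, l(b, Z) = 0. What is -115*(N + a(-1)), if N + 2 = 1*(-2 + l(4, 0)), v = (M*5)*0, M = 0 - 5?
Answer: 345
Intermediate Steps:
M = -5
v = 0 (v = -5*5*0 = -25*0 = 0)
N = -4 (N = -2 + 1*(-2 + 0) = -2 + 1*(-2) = -2 - 2 = -4)
a(q) = -q (a(q) = 0 - q = -q)
-115*(N + a(-1)) = -115*(-4 - 1*(-1)) = -115*(-4 + 1) = -115*(-3) = 345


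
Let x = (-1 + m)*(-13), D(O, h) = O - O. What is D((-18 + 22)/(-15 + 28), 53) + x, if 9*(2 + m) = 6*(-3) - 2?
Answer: 611/9 ≈ 67.889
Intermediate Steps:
m = -38/9 (m = -2 + (6*(-3) - 2)/9 = -2 + (-18 - 2)/9 = -2 + (1/9)*(-20) = -2 - 20/9 = -38/9 ≈ -4.2222)
D(O, h) = 0
x = 611/9 (x = (-1 - 38/9)*(-13) = -47/9*(-13) = 611/9 ≈ 67.889)
D((-18 + 22)/(-15 + 28), 53) + x = 0 + 611/9 = 611/9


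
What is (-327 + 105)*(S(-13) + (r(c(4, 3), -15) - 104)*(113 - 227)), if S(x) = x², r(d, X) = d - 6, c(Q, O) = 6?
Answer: -2669550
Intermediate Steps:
r(d, X) = -6 + d
(-327 + 105)*(S(-13) + (r(c(4, 3), -15) - 104)*(113 - 227)) = (-327 + 105)*((-13)² + ((-6 + 6) - 104)*(113 - 227)) = -222*(169 + (0 - 104)*(-114)) = -222*(169 - 104*(-114)) = -222*(169 + 11856) = -222*12025 = -2669550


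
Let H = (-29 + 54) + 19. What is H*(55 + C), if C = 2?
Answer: 2508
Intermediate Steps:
H = 44 (H = 25 + 19 = 44)
H*(55 + C) = 44*(55 + 2) = 44*57 = 2508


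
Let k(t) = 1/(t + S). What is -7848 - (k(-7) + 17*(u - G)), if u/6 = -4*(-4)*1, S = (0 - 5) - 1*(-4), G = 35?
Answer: -71079/8 ≈ -8884.9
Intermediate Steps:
S = -1 (S = -5 + 4 = -1)
u = 96 (u = 6*(-4*(-4)*1) = 6*(16*1) = 6*16 = 96)
k(t) = 1/(-1 + t) (k(t) = 1/(t - 1) = 1/(-1 + t))
-7848 - (k(-7) + 17*(u - G)) = -7848 - (1/(-1 - 7) + 17*(96 - 1*35)) = -7848 - (1/(-8) + 17*(96 - 35)) = -7848 - (-⅛ + 17*61) = -7848 - (-⅛ + 1037) = -7848 - 1*8295/8 = -7848 - 8295/8 = -71079/8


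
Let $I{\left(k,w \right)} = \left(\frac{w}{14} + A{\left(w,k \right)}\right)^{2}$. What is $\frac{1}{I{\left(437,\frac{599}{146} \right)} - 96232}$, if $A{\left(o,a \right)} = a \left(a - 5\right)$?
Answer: $\frac{4177936}{148899186890121873} \approx 2.8059 \cdot 10^{-11}$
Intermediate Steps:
$A{\left(o,a \right)} = a \left(-5 + a\right)$
$I{\left(k,w \right)} = \left(\frac{w}{14} + k \left(-5 + k\right)\right)^{2}$
$\frac{1}{I{\left(437,\frac{599}{146} \right)} - 96232} = \frac{1}{\frac{\left(\frac{599}{146} + 14 \cdot 437 \left(-5 + 437\right)\right)^{2}}{196} - 96232} = \frac{1}{\frac{\left(599 \cdot \frac{1}{146} + 14 \cdot 437 \cdot 432\right)^{2}}{196} - 96232} = \frac{1}{\frac{\left(\frac{599}{146} + 2642976\right)^{2}}{196} - 96232} = \frac{1}{\frac{\left(\frac{385875095}{146}\right)^{2}}{196} - 96232} = \frac{1}{\frac{1}{196} \cdot \frac{148899588941259025}{21316} - 96232} = \frac{1}{\frac{148899588941259025}{4177936} - 96232} = \frac{1}{\frac{148899186890121873}{4177936}} = \frac{4177936}{148899186890121873}$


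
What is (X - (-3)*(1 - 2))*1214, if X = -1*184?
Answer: -227018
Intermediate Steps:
X = -184
(X - (-3)*(1 - 2))*1214 = (-184 - (-3)*(1 - 2))*1214 = (-184 - (-3)*(-1))*1214 = (-184 - 1*3)*1214 = (-184 - 3)*1214 = -187*1214 = -227018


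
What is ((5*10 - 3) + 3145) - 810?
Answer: 2382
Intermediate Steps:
((5*10 - 3) + 3145) - 810 = ((50 - 3) + 3145) - 810 = (47 + 3145) - 810 = 3192 - 810 = 2382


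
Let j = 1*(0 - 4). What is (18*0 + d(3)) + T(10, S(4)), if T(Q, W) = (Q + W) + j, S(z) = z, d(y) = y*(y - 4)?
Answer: 7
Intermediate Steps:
d(y) = y*(-4 + y)
j = -4 (j = 1*(-4) = -4)
T(Q, W) = -4 + Q + W (T(Q, W) = (Q + W) - 4 = -4 + Q + W)
(18*0 + d(3)) + T(10, S(4)) = (18*0 + 3*(-4 + 3)) + (-4 + 10 + 4) = (0 + 3*(-1)) + 10 = (0 - 3) + 10 = -3 + 10 = 7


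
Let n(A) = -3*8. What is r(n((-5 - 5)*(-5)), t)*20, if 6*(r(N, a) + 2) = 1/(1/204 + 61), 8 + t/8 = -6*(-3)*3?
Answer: -99424/2489 ≈ -39.945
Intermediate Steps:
n(A) = -24
t = 368 (t = -64 + 8*(-6*(-3)*3) = -64 + 8*(18*3) = -64 + 8*54 = -64 + 432 = 368)
r(N, a) = -24856/12445 (r(N, a) = -2 + 1/(6*(1/204 + 61)) = -2 + 1/(6*(12445/204)) = -2 + (⅙)*(204/12445) = -2 + 34/12445 = -24856/12445)
r(n((-5 - 5)*(-5)), t)*20 = -24856/12445*20 = -99424/2489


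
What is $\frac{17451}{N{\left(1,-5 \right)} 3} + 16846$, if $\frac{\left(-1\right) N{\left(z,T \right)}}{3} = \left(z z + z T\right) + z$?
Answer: $\frac{52477}{3} \approx 17492.0$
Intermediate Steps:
$N{\left(z,T \right)} = - 3 z - 3 z^{2} - 3 T z$ ($N{\left(z,T \right)} = - 3 \left(\left(z z + z T\right) + z\right) = - 3 \left(\left(z^{2} + T z\right) + z\right) = - 3 \left(z + z^{2} + T z\right) = - 3 z - 3 z^{2} - 3 T z$)
$\frac{17451}{N{\left(1,-5 \right)} 3} + 16846 = \frac{17451}{\left(-3\right) 1 \left(1 - 5 + 1\right) 3} + 16846 = \frac{17451}{\left(-3\right) 1 \left(-3\right) 3} + 16846 = \frac{17451}{9 \cdot 3} + 16846 = \frac{17451}{27} + 16846 = 17451 \cdot \frac{1}{27} + 16846 = \frac{1939}{3} + 16846 = \frac{52477}{3}$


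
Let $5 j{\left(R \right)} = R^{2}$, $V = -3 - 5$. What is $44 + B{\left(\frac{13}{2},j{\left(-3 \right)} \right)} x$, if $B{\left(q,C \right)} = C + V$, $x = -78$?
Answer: $\frac{2638}{5} \approx 527.6$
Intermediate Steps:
$V = -8$ ($V = -3 - 5 = -8$)
$j{\left(R \right)} = \frac{R^{2}}{5}$
$B{\left(q,C \right)} = -8 + C$ ($B{\left(q,C \right)} = C - 8 = -8 + C$)
$44 + B{\left(\frac{13}{2},j{\left(-3 \right)} \right)} x = 44 + \left(-8 + \frac{\left(-3\right)^{2}}{5}\right) \left(-78\right) = 44 + \left(-8 + \frac{1}{5} \cdot 9\right) \left(-78\right) = 44 + \left(-8 + \frac{9}{5}\right) \left(-78\right) = 44 - - \frac{2418}{5} = 44 + \frac{2418}{5} = \frac{2638}{5}$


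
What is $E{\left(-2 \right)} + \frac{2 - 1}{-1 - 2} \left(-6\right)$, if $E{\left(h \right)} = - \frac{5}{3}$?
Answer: $\frac{1}{3} \approx 0.33333$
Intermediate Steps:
$E{\left(h \right)} = - \frac{5}{3}$ ($E{\left(h \right)} = \left(-5\right) \frac{1}{3} = - \frac{5}{3}$)
$E{\left(-2 \right)} + \frac{2 - 1}{-1 - 2} \left(-6\right) = - \frac{5}{3} + \frac{2 - 1}{-1 - 2} \left(-6\right) = - \frac{5}{3} + 1 \frac{1}{-3} \left(-6\right) = - \frac{5}{3} + 1 \left(- \frac{1}{3}\right) \left(-6\right) = - \frac{5}{3} - -2 = - \frac{5}{3} + 2 = \frac{1}{3}$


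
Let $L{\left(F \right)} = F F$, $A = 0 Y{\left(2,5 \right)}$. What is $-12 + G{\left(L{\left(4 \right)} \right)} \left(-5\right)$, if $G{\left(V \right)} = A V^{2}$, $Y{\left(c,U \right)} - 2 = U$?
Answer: $-12$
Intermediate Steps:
$Y{\left(c,U \right)} = 2 + U$
$A = 0$ ($A = 0 \left(2 + 5\right) = 0 \cdot 7 = 0$)
$L{\left(F \right)} = F^{2}$
$G{\left(V \right)} = 0$ ($G{\left(V \right)} = 0 V^{2} = 0$)
$-12 + G{\left(L{\left(4 \right)} \right)} \left(-5\right) = -12 + 0 \left(-5\right) = -12 + 0 = -12$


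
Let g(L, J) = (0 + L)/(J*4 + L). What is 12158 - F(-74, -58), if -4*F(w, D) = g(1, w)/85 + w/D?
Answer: 17682451173/1454350 ≈ 12158.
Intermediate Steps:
g(L, J) = L/(L + 4*J) (g(L, J) = L/(4*J + L) = L/(L + 4*J))
F(w, D) = -1/(340*(1 + 4*w)) - w/(4*D) (F(w, D) = -((1/(1 + 4*w))/85 + w/D)/4 = -((1/85)/(1 + 4*w) + w/D)/4 = -(1/(85*(1 + 4*w)) + w/D)/4 = -1/(340*(1 + 4*w)) - w/(4*D))
12158 - F(-74, -58) = 12158 - (-1*(-58) - 85*(-74)*(1 + 4*(-74)))/(340*(-58)*(1 + 4*(-74))) = 12158 - (-1)*(58 - 85*(-74)*(1 - 296))/(340*58*(1 - 296)) = 12158 - (-1)*(58 - 85*(-74)*(-295))/(340*58*(-295)) = 12158 - (-1)*(-1)*(58 - 1855550)/(340*58*295) = 12158 - (-1)*(-1)*(-1855492)/(340*58*295) = 12158 - 1*(-463873/1454350) = 12158 + 463873/1454350 = 17682451173/1454350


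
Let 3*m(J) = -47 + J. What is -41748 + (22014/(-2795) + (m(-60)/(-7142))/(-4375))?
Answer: -2188006295293313/52399961250 ≈ -41756.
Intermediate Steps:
m(J) = -47/3 + J/3 (m(J) = (-47 + J)/3 = -47/3 + J/3)
-41748 + (22014/(-2795) + (m(-60)/(-7142))/(-4375)) = -41748 + (22014/(-2795) + ((-47/3 + (⅓)*(-60))/(-7142))/(-4375)) = -41748 + (22014*(-1/2795) + ((-47/3 - 20)*(-1/7142))*(-1/4375)) = -41748 + (-22014/2795 - 107/3*(-1/7142)*(-1/4375)) = -41748 + (-22014/2795 + (107/21426)*(-1/4375)) = -41748 + (-22014/2795 - 107/93738750) = -41748 - 412713028313/52399961250 = -2188006295293313/52399961250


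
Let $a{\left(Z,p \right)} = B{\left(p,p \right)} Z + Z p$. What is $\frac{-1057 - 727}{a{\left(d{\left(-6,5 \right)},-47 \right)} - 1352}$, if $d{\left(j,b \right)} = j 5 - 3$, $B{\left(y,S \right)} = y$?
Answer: $- \frac{892}{875} \approx -1.0194$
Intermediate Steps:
$d{\left(j,b \right)} = -3 + 5 j$ ($d{\left(j,b \right)} = 5 j - 3 = -3 + 5 j$)
$a{\left(Z,p \right)} = 2 Z p$ ($a{\left(Z,p \right)} = p Z + Z p = Z p + Z p = 2 Z p$)
$\frac{-1057 - 727}{a{\left(d{\left(-6,5 \right)},-47 \right)} - 1352} = \frac{-1057 - 727}{2 \left(-3 + 5 \left(-6\right)\right) \left(-47\right) - 1352} = - \frac{1784}{2 \left(-3 - 30\right) \left(-47\right) - 1352} = - \frac{1784}{2 \left(-33\right) \left(-47\right) - 1352} = - \frac{1784}{3102 - 1352} = - \frac{1784}{1750} = \left(-1784\right) \frac{1}{1750} = - \frac{892}{875}$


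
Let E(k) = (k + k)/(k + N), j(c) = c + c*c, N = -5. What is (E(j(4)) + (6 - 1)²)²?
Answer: 6889/9 ≈ 765.44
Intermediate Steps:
j(c) = c + c²
E(k) = 2*k/(-5 + k) (E(k) = (k + k)/(k - 5) = (2*k)/(-5 + k) = 2*k/(-5 + k))
(E(j(4)) + (6 - 1)²)² = (2*(4*(1 + 4))/(-5 + 4*(1 + 4)) + (6 - 1)²)² = (2*(4*5)/(-5 + 4*5) + 5²)² = (2*20/(-5 + 20) + 25)² = (2*20/15 + 25)² = (2*20*(1/15) + 25)² = (8/3 + 25)² = (83/3)² = 6889/9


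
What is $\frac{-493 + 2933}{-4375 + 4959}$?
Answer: $\frac{305}{73} \approx 4.1781$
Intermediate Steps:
$\frac{-493 + 2933}{-4375 + 4959} = \frac{2440}{584} = 2440 \cdot \frac{1}{584} = \frac{305}{73}$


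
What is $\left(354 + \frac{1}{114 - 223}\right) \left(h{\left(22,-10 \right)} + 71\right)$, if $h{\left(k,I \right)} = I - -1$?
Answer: $\frac{2392270}{109} \approx 21947.0$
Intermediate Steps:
$h{\left(k,I \right)} = 1 + I$ ($h{\left(k,I \right)} = I + 1 = 1 + I$)
$\left(354 + \frac{1}{114 - 223}\right) \left(h{\left(22,-10 \right)} + 71\right) = \left(354 + \frac{1}{114 - 223}\right) \left(\left(1 - 10\right) + 71\right) = \left(354 + \frac{1}{-109}\right) \left(-9 + 71\right) = \left(354 - \frac{1}{109}\right) 62 = \frac{38585}{109} \cdot 62 = \frac{2392270}{109}$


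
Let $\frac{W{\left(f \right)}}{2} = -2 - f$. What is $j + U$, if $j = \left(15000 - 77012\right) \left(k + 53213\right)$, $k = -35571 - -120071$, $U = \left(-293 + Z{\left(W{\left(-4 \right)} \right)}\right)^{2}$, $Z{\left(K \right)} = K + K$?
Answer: $-8539777331$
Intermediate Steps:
$W{\left(f \right)} = -4 - 2 f$ ($W{\left(f \right)} = 2 \left(-2 - f\right) = -4 - 2 f$)
$Z{\left(K \right)} = 2 K$
$U = 81225$ ($U = \left(-293 + 2 \left(-4 - -8\right)\right)^{2} = \left(-293 + 2 \left(-4 + 8\right)\right)^{2} = \left(-293 + 2 \cdot 4\right)^{2} = \left(-293 + 8\right)^{2} = \left(-285\right)^{2} = 81225$)
$k = 84500$ ($k = -35571 + 120071 = 84500$)
$j = -8539858556$ ($j = \left(15000 - 77012\right) \left(84500 + 53213\right) = \left(-62012\right) 137713 = -8539858556$)
$j + U = -8539858556 + 81225 = -8539777331$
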